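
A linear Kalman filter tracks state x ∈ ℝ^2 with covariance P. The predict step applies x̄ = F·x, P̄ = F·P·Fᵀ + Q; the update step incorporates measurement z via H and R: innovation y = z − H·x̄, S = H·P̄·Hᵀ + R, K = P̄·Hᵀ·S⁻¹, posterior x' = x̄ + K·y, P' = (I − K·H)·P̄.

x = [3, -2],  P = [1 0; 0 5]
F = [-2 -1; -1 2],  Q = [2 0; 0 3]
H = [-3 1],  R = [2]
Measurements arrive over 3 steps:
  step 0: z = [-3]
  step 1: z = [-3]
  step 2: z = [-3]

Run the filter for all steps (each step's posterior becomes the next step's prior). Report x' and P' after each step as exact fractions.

step 0: x' = [-364/173, -1595/173], P' = [222/173 584/173; 584/173 1848/173]
step 1: x' = [583/84929, -271590/84929], P' = [47646/84929 100422/84929; 100422/84929 342884/84929]
step 2: x' = [-1203656/16737717, -56024615/16737717], P' = [9400558/16737717 19788106/16737717; 19788106/16737717 67259332/16737717]

step 0: x̄ = F·x = [-4, -7]
step 0: P̄ = F·P·Fᵀ + Q = [11 -8; -8 24]
step 0: y = z − H·x̄ = [-8]
step 0: S = H·P̄·Hᵀ + R = [173]
step 0: K = P̄·Hᵀ·S⁻¹ = [-41/173; 48/173]
step 0: x' = x̄ + K·y = [-364/173, -1595/173]
step 0: P' = (I − K·H)·P̄ = [222/173 584/173; 584/173 1848/173]
step 1: x̄ = F·x = [2323/173, -2826/173]
step 1: P̄ = F·P·Fᵀ + Q = [5418/173 -5004/173; -5004/173 5797/173]
step 1: y = z − H·x̄ = [9276/173]
step 1: S = H·P̄·Hᵀ + R = [84929/173]
step 1: K = P̄·Hᵀ·S⁻¹ = [-21258/84929; 20809/84929]
step 1: x' = x̄ + K·y = [583/84929, -271590/84929]
step 1: P' = (I − K·H)·P̄ = [47646/84929 100422/84929; 100422/84929 342884/84929]
step 2: x̄ = F·x = [270424/84929, -543763/84929]
step 2: P̄ = F·P·Fᵀ + Q = [1105014/84929 -891742/84929; -891742/84929 1272281/84929]
step 2: y = z − H·x̄ = [1100248/84929]
step 2: S = H·P̄·Hᵀ + R = [16737717/84929]
step 2: K = P̄·Hᵀ·S⁻¹ = [-4206784/16737717; 3947507/16737717]
step 2: x' = x̄ + K·y = [-1203656/16737717, -56024615/16737717]
step 2: P' = (I − K·H)·P̄ = [9400558/16737717 19788106/16737717; 19788106/16737717 67259332/16737717]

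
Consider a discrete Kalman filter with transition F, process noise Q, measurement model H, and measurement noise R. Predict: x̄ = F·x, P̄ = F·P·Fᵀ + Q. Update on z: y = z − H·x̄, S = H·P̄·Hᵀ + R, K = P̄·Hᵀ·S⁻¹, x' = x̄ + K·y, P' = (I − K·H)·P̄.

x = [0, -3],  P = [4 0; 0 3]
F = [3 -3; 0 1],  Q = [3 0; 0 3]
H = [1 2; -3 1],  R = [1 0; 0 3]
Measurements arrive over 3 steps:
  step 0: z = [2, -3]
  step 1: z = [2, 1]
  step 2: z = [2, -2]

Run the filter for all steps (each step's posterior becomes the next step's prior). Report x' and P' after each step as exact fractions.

step 0: x' = [51/43, 40/129], P' = [159/602 -18/301; -18/301 211/903]
step 1: x' = [218937/2637164, 628220/659291], P' = [677769/2637164 -37620/659291; -37620/659291 150090/659291]
step 2: x' = [314900484/419462785, 250417907/419462785], P' = [107737824/419462785 -23911623/419462785; -23911623/419462785 95480416/419462785]

step 0: x̄ = F·x = [9, -3]
step 0: P̄ = F·P·Fᵀ + Q = [66 -9; -9 6]
step 0: y = z − H·x̄ = [-1, 27]
step 0: S = H·P̄·Hᵀ + R = [55 -141; -141 657]
step 0: K = P̄·Hᵀ·S⁻¹ = [87/602 -171/602; 368/903 373/2709]
step 0: x' = x̄ + K·y = [51/43, 40/129]
step 0: P' = (I − K·H)·P̄ = [159/602 -18/301; -18/301 211/903]
step 1: x̄ = F·x = [113/43, 40/129]
step 1: P̄ = F·P·Fᵀ + Q = [5151/602 -265/301; -265/301 2920/903]
step 1: y = z − H·x̄ = [-161/129, 1106/129]
step 1: S = H·P̄·Hᵀ + R = [34259/1806 -26729/1806; -26729/1806 159875/1806]
step 1: K = P̄·Hᵀ·S⁻¹ = [376809/2637164 -727929/2637164; 262560/659291 87650/659291]
step 1: x' = x̄ + K·y = [218937/2637164, 628220/659291]
step 1: P' = (I − K·H)·P̄ = [677769/2637164 -37620/659291; -37620/659291 150090/659291]
step 2: x̄ = F·x = [-6881829/2637164, 628220/659291]
step 2: P̄ = F·P·Fᵀ + Q = [22123293/2637164 -563130/659291; -563130/659291 2127963/659291]
step 2: y = z − H·x̄ = [7130397/2637164, -28432695/2637164]
step 2: S = H·P̄·Hᵀ + R = [49797785/2637164 -38083575/2637164; -38083575/2637164 229048101/2637164]
step 2: K = P̄·Hᵀ·S⁻¹ = [59914578/419462785 -23141673/83892557; 167049209/419462785 33443057/251677671]
step 2: x' = x̄ + K·y = [314900484/419462785, 250417907/419462785]
step 2: P' = (I − K·H)·P̄ = [107737824/419462785 -23911623/419462785; -23911623/419462785 95480416/419462785]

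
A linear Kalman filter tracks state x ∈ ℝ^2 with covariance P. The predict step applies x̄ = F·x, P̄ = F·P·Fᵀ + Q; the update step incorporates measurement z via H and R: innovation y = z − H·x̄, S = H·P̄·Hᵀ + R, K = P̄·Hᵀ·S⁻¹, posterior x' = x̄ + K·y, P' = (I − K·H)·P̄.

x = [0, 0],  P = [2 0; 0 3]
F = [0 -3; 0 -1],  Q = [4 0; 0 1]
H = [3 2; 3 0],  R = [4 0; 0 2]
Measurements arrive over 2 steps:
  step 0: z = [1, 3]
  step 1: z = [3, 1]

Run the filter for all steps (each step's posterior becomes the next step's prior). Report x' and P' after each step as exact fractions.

step 0: x̄ = F·x = [0, 0]
step 0: P̄ = F·P·Fᵀ + Q = [31 9; 9 4]
step 0: y = z − H·x̄ = [1, 3]
step 0: S = H·P̄·Hᵀ + R = [407 333; 333 281]
step 0: K = P̄·Hᵀ·S⁻¹ = [3/47 12/47; 422/1739 -9/47]
step 0: x' = x̄ + K·y = [39/47, -577/1739]
step 0: P' = (I − K·H)·P̄ = [8/47 -6/47; -6/47 1177/1739]
step 1: x̄ = F·x = [1731/1739, 577/1739]
step 1: P̄ = F·P·Fᵀ + Q = [17549/1739 3531/1739; 3531/1739 2916/1739]
step 1: y = z − H·x̄ = [-1130/1739, -3454/1739]
step 1: S = H·P̄·Hᵀ + R = [218933/1739 179127/1739; 179127/1739 161419/1739]
step 1: K = P̄·Hᵀ·S⁻¹ = [3/47 12/47; 216738/935441 -9/47]
step 1: x' = x̄ + K·y = [21/47, 525325/935441]
step 1: P' = (I − K·H)·P̄ = [8/47 -6/47; -6/47 612603/935441]

step 0: x' = [39/47, -577/1739], P' = [8/47 -6/47; -6/47 1177/1739]
step 1: x' = [21/47, 525325/935441], P' = [8/47 -6/47; -6/47 612603/935441]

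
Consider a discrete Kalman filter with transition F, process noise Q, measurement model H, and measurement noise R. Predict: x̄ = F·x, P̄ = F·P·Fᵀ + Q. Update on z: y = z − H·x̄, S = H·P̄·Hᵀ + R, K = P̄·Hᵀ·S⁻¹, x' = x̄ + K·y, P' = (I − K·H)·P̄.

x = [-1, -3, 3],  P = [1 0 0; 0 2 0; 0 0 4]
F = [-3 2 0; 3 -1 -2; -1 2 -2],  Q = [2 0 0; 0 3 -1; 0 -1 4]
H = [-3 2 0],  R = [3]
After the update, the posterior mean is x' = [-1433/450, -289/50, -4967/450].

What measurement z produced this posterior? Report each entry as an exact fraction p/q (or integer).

z = [-2]

x̄ = F·x = [-3, -6, -11]
P̄ = F·P·Fᵀ + Q = [19 -13 11; -13 30 8; 11 8 29]
S = H·P̄·Hᵀ + R = [450]
K = P̄·Hᵀ·S⁻¹ = [-83/450; 11/50; -17/450]
x' − x̄ = [-83/450, 11/50, -17/450] = K·y
y = (KᵀK)⁻¹·Kᵀ·(x' − x̄) = [1]
z = y + H·x̄ = [1] + [-3] = [-2]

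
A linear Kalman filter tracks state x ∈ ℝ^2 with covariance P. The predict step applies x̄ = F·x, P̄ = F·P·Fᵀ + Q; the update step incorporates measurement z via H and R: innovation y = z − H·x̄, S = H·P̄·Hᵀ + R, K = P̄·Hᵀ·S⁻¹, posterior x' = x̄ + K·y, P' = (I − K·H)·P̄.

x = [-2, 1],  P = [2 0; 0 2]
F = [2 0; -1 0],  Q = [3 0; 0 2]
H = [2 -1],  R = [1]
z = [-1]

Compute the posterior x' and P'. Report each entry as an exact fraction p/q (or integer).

x̄ = F·x = [-4, 2]
P̄ = F·P·Fᵀ + Q = [11 -4; -4 4]
y = z − H·x̄ = [9]
S = H·P̄·Hᵀ + R = [65]
K = P̄·Hᵀ·S⁻¹ = [2/5; -12/65]
x' = x̄ + K·y = [-2/5, 22/65]
P' = (I − K·H)·P̄ = [3/5 4/5; 4/5 116/65]

x' = [-2/5, 22/65]
P' = [3/5 4/5; 4/5 116/65]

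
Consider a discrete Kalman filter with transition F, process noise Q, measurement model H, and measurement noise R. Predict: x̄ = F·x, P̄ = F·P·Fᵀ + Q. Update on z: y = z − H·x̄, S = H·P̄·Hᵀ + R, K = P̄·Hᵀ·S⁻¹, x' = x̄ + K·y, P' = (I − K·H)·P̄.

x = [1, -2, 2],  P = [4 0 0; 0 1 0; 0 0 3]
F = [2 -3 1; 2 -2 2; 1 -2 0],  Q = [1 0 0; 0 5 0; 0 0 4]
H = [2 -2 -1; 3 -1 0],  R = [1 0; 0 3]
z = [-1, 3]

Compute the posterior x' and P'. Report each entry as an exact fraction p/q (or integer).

x̄ = F·x = [10, 10, 5]
P̄ = F·P·Fᵀ + Q = [29 28 14; 28 37 12; 14 12 12]
y = z − H·x̄ = [4, -17]
S = H·P̄·Hᵀ + R = [45 -6; -6 133]
K = P̄·Hᵀ·S⁻¹ = [-138/661 287/661; -412/661 215/661; -884/5949 434/1983]
x' = x̄ + K·y = [1179/661, 1307/661, 4075/5949]
P' = (I − K·H)·P̄ = [580/661 879/661 -460/661; 879/661 1992/661 -1814/661; -460/661 -1814/661 25256/5949]

x' = [1179/661, 1307/661, 4075/5949]
P' = [580/661 879/661 -460/661; 879/661 1992/661 -1814/661; -460/661 -1814/661 25256/5949]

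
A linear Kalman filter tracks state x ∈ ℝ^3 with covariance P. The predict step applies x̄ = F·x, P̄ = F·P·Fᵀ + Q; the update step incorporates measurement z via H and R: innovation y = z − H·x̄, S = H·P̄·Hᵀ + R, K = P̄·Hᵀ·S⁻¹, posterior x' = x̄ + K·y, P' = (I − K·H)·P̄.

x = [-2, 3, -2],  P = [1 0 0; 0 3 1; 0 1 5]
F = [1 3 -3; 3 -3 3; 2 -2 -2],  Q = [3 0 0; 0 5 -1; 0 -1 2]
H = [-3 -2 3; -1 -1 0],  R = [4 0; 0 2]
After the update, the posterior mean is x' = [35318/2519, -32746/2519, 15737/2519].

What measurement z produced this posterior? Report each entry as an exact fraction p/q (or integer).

x̄ = F·x = [13, -21, -6]
P̄ = F·P·Fᵀ + Q = [58 -51 14; -51 68 -7; 14 -7 46]
S = H·P̄·Hᵀ + R = [432 34; 34 26]
K = P̄·Hᵀ·S⁻¹ = [-271/5038 -501/2519; 237/5038 -1802/2519; 1549/5038 -1691/2519]
x' − x̄ = [2571/2519, 20153/2519, 30851/2519] = K·y
y = (KᵀK)⁻¹·Kᵀ·(x' − x̄) = [18, -10]
z = y + H·x̄ = [18, -10] + [-15, 8] = [3, -2]

z = [3, -2]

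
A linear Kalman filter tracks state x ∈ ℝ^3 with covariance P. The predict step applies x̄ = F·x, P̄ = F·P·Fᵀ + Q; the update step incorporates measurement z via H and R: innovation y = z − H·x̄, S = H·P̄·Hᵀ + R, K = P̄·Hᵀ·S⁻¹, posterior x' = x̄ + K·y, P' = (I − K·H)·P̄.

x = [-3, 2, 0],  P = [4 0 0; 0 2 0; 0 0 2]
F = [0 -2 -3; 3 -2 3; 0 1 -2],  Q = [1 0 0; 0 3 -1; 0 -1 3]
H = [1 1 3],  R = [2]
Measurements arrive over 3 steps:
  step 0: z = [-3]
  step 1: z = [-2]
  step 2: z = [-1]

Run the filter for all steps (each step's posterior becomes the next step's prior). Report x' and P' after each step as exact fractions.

step 0: x' = [-220/137, -1749/137, 514/137], P' = [2018/137 -1534/137 -134/137; -1534/137 8889/137 -2449/137; -134/137 -2449/137 881/137]
step 1: x' = [383056/23553, 556663/15702, -844585/47106], P' = [2244650/23553 2061499/7851 -2807233/23553; 2061499/7851 3966571/5234 -5338003/15702; -2807233/23553 -5338003/15702 7215343/47106]
step 2: x' = [328714973/30318417, 239826203/10106139, -119692865/10106139], P' = [814072516/30318417 652073882/10106139 -928066376/30318417; 652073882/10106139 624097038/3368713 -846960950/10106139; -928066376/30318417 -846960950/10106139 130011384/3368713]

step 0: x̄ = F·x = [-4, -13, 2]
step 0: P̄ = F·P·Fᵀ + Q = [27 -10 8; -10 65 -17; 8 -17 13]
step 0: y = z − H·x̄ = [8]
step 0: S = H·P̄·Hᵀ + R = [137]
step 0: K = P̄·Hᵀ·S⁻¹ = [41/137; 4/137; 30/137]
step 0: x' = x̄ + K·y = [-220/137, -1749/137, 514/137]
step 0: P' = (I − K·H)·P̄ = [2018/137 -1534/137 -134/137; -1534/137 8889/137 -2449/137; -134/137 -2449/137 881/137]
step 1: x̄ = F·x = [1956/137, 4380/137, -2777/137]
step 1: P̄ = F·P·Fᵀ + Q = [14234/137 38037/137 -14941/137; 38037/137 107442/137 -44142/137; -14941/137 -44142/137 22620/137]
step 1: y = z − H·x̄ = [1721/137]
step 1: S = H·P̄·Hᵀ + R = [47106/137]
step 1: K = P̄·Hᵀ·S⁻¹ = [3724/23553; 4351/15702; 8777/47106]
step 1: x' = x̄ + K·y = [383056/23553, 556663/15702, -844585/47106]
step 1: P' = (I − K·H)·P̄ = [2244650/23553 2061499/7851 -2807233/23553; 2061499/7851 3966571/5234 -5338003/15702; -2807233/23553 -5338003/15702 7215343/47106]
step 2: x̄ = F·x = [-268741/15702, -1191799/15702, 3359159/47106]
step 2: P̄ = F·P·Fᵀ + Q = [1734849/5234 6019411/5234 -14706743/15702; 6019411/5234 21217717/5234 -52013909/15702; -14706743/15702 -52013909/15702 128757865/47106]
step 2: y = z − H·x̄ = [-638107/5234]
step 2: S = H·P̄·Hᵀ + R = [30318417/5234]
step 2: K = P̄·Hᵀ·S⁻¹ = [-6952483/30318417; -8258927/10106139; 20679071/30318417]
step 2: x' = x̄ + K·y = [328714973/30318417, 239826203/10106139, -119692865/10106139]
step 2: P' = (I − K·H)·P̄ = [814072516/30318417 652073882/10106139 -928066376/30318417; 652073882/10106139 624097038/3368713 -846960950/10106139; -928066376/30318417 -846960950/10106139 130011384/3368713]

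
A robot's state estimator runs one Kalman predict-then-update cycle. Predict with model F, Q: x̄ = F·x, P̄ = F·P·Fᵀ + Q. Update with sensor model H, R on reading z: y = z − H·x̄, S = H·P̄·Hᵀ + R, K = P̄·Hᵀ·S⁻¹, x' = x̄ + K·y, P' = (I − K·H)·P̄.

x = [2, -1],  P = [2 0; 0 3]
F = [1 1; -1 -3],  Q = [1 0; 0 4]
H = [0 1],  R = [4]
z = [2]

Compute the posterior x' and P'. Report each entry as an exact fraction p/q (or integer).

x̄ = F·x = [1, 1]
P̄ = F·P·Fᵀ + Q = [6 -11; -11 33]
y = z − H·x̄ = [1]
S = H·P̄·Hᵀ + R = [37]
K = P̄·Hᵀ·S⁻¹ = [-11/37; 33/37]
x' = x̄ + K·y = [26/37, 70/37]
P' = (I − K·H)·P̄ = [101/37 -44/37; -44/37 132/37]

x' = [26/37, 70/37]
P' = [101/37 -44/37; -44/37 132/37]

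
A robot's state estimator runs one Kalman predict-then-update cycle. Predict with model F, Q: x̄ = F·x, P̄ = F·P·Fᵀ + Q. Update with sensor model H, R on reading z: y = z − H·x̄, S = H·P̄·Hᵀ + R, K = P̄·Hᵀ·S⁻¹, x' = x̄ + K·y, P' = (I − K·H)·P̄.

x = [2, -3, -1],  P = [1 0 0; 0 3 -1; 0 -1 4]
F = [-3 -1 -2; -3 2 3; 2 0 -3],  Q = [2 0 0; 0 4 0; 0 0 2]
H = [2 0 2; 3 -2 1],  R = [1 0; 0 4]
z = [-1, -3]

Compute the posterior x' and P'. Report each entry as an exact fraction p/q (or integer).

x' = [-146943/31454, -62237/15727, 126563/31454]
P' = [272859/31454 135326/15727 -270741/31454; 135326/15727 149839/15727 -132636/15727; -270741/31454 -132636/15727 276267/31454]

x̄ = F·x = [-1, -15, 7]
P̄ = F·P·Fᵀ + Q = [26 -14 15; -14 49 -36; 15 -36 42]
y = z − H·x̄ = [-13, -37]
S = H·P̄·Hᵀ + R = [393 560; 560 878]
K = P̄·Hᵀ·S⁻¹ = [2118/15727 1633/31454; 5380/15727 -6584/15727; 5526/15727 -1353/31454]
x' = x̄ + K·y = [-146943/31454, -62237/15727, 126563/31454]
P' = (I − K·H)·P̄ = [272859/31454 135326/15727 -270741/31454; 135326/15727 149839/15727 -132636/15727; -270741/31454 -132636/15727 276267/31454]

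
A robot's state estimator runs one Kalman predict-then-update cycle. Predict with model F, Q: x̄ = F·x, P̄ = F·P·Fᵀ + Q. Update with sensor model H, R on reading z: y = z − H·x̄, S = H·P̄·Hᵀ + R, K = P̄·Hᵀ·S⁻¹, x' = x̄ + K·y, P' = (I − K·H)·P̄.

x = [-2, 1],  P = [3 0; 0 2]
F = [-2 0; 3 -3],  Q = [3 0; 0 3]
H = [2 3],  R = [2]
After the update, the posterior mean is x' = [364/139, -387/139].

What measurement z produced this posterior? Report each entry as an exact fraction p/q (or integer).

z = [-3]

x̄ = F·x = [4, -9]
P̄ = F·P·Fᵀ + Q = [15 -18; -18 48]
S = H·P̄·Hᵀ + R = [278]
K = P̄·Hᵀ·S⁻¹ = [-12/139; 54/139]
x' − x̄ = [-192/139, 864/139] = K·y
y = (KᵀK)⁻¹·Kᵀ·(x' − x̄) = [16]
z = y + H·x̄ = [16] + [-19] = [-3]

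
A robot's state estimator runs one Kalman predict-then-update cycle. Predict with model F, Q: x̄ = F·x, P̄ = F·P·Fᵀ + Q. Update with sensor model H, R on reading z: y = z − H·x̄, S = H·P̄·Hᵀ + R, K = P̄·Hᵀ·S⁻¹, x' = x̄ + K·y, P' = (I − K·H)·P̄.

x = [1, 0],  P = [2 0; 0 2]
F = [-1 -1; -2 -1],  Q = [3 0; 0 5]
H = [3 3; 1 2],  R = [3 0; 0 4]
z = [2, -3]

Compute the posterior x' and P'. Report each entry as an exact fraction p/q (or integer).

x' = [502/355, -769/710]
P' = [566/355 -471/355; -471/355 957/710]

x̄ = F·x = [-1, -2]
P̄ = F·P·Fᵀ + Q = [7 6; 6 15]
y = z − H·x̄ = [11, 2]
S = H·P̄·Hᵀ + R = [309 165; 165 95]
K = P̄·Hᵀ·S⁻¹ = [19/71 -94/355; 3/142 243/710]
x' = x̄ + K·y = [502/355, -769/710]
P' = (I − K·H)·P̄ = [566/355 -471/355; -471/355 957/710]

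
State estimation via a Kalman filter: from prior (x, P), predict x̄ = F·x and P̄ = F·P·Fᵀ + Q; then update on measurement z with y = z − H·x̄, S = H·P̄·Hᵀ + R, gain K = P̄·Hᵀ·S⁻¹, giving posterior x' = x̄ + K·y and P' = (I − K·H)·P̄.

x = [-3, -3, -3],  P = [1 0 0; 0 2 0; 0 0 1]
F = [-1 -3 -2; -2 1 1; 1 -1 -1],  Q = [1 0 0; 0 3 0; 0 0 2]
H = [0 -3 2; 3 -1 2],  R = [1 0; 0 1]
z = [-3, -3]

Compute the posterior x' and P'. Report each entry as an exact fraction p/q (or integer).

x' = [-1566/10775, 1062/2155, -9606/10775]
P' = [4312/10775 -794/2155 -6783/10775; -794/2155 902/1293 5923/6465; -6783/10775 5923/6465 46091/32325]

x̄ = F·x = [18, 0, 3]
P̄ = F·P·Fᵀ + Q = [24 -6 7; -6 10 -5; 7 -5 6]
y = z − H·x̄ = [-9, -63]
S = H·P̄·Hᵀ + R = [175 190; 190 391]
K = P̄·Hᵀ·S⁻¹ = [-1656/10775 668/2155; -1684/6465 38/1293; 3337/32325 304/6465]
x' = x̄ + K·y = [-1566/10775, 1062/2155, -9606/10775]
P' = (I − K·H)·P̄ = [4312/10775 -794/2155 -6783/10775; -794/2155 902/1293 5923/6465; -6783/10775 5923/6465 46091/32325]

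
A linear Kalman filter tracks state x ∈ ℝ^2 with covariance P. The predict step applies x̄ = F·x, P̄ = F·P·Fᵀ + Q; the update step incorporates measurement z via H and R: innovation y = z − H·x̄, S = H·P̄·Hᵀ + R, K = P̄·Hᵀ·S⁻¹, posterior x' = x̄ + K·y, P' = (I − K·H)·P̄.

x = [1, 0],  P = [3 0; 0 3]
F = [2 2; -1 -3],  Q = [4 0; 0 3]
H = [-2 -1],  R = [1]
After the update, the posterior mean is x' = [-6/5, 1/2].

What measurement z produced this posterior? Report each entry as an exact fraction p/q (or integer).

x̄ = F·x = [2, -1]
P̄ = F·P·Fᵀ + Q = [28 -24; -24 33]
S = H·P̄·Hᵀ + R = [50]
K = P̄·Hᵀ·S⁻¹ = [-16/25; 3/10]
x' − x̄ = [-16/5, 3/2] = K·y
y = (KᵀK)⁻¹·Kᵀ·(x' − x̄) = [5]
z = y + H·x̄ = [5] + [-3] = [2]

z = [2]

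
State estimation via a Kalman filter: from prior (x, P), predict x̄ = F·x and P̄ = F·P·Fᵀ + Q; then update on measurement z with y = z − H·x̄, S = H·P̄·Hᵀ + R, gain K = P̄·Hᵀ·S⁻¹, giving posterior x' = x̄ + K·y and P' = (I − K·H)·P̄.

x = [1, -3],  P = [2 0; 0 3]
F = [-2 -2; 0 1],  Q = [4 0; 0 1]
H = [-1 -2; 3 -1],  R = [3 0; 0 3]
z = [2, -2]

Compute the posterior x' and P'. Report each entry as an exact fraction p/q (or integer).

x̄ = F·x = [4, -3]
P̄ = F·P·Fᵀ + Q = [24 -6; -6 4]
y = z − H·x̄ = [0, -17]
S = H·P̄·Hᵀ + R = [19 -34; -34 259]
K = P̄·Hᵀ·S⁻¹ = [-152/1255 358/1255; -422/1255 -162/1255]
x' = x̄ + K·y = [-1066/1255, -1011/1255]
P' = (I − K·H)·P̄ = [372/1255 42/1255; 42/1255 612/1255]

x' = [-1066/1255, -1011/1255]
P' = [372/1255 42/1255; 42/1255 612/1255]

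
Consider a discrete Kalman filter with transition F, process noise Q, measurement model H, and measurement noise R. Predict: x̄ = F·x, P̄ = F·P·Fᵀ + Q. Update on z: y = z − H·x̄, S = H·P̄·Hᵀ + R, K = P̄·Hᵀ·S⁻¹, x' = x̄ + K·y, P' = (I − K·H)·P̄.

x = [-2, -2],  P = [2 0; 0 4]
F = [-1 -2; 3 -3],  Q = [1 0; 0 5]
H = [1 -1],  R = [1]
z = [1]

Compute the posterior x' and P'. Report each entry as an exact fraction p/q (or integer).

x' = [253/43, 205/43]
P' = [816/43 815/43; 815/43 856/43]

x̄ = F·x = [6, 0]
P̄ = F·P·Fᵀ + Q = [19 18; 18 59]
y = z − H·x̄ = [-5]
S = H·P̄·Hᵀ + R = [43]
K = P̄·Hᵀ·S⁻¹ = [1/43; -41/43]
x' = x̄ + K·y = [253/43, 205/43]
P' = (I − K·H)·P̄ = [816/43 815/43; 815/43 856/43]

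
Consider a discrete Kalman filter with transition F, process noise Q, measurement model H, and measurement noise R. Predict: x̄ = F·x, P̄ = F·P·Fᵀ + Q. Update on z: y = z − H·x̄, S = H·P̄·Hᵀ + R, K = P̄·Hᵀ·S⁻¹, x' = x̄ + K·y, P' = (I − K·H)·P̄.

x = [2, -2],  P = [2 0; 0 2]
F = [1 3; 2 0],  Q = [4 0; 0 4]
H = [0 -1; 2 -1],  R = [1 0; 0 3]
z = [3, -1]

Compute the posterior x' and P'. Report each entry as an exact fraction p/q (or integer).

x' = [-100/53, -132/53]
P' = [1160/1219 556/1219; 556/1219 1124/1219]

x̄ = F·x = [-4, 4]
P̄ = F·P·Fᵀ + Q = [24 4; 4 12]
y = z − H·x̄ = [7, 11]
S = H·P̄·Hᵀ + R = [13 4; 4 95]
K = P̄·Hᵀ·S⁻¹ = [-556/1219 588/1219; -1124/1219 -4/1219]
x' = x̄ + K·y = [-100/53, -132/53]
P' = (I − K·H)·P̄ = [1160/1219 556/1219; 556/1219 1124/1219]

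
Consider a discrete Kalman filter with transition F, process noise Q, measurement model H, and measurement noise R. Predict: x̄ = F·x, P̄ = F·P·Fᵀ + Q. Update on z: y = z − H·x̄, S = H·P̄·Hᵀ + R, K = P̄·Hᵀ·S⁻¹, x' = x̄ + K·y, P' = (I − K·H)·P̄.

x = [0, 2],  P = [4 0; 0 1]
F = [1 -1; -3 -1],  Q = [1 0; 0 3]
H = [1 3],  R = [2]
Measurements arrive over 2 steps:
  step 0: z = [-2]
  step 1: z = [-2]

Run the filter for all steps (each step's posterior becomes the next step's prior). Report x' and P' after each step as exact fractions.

step 0: x̄ = F·x = [-2, -2]
step 0: P̄ = F·P·Fᵀ + Q = [6 -11; -11 40]
step 0: y = z − H·x̄ = [6]
step 0: S = H·P̄·Hᵀ + R = [302]
step 0: K = P̄·Hᵀ·S⁻¹ = [-27/302; 109/302]
step 0: x' = x̄ + K·y = [-383/151, 25/151]
step 0: P' = (I − K·H)·P̄ = [1083/302 -379/302; -379/302 199/302]
step 1: x̄ = F·x = [-408/151, 1124/151]
step 1: P̄ = F·P·Fᵀ + Q = [1171/151 -1904/151; -1904/151 4289/151]
step 1: y = z − H·x̄ = [-3266/151]
step 1: S = H·P̄·Hᵀ + R = [28650/151]
step 1: K = P̄·Hᵀ·S⁻¹ = [-4541/28650; 10963/28650]
step 1: x' = x̄ + K·y = [10403/14325, -11929/14325]
step 1: P' = (I − K·H)·P̄ = [85619/28650 -31567/28650; -31567/28650 17831/28650]

step 0: x' = [-383/151, 25/151], P' = [1083/302 -379/302; -379/302 199/302]
step 1: x' = [10403/14325, -11929/14325], P' = [85619/28650 -31567/28650; -31567/28650 17831/28650]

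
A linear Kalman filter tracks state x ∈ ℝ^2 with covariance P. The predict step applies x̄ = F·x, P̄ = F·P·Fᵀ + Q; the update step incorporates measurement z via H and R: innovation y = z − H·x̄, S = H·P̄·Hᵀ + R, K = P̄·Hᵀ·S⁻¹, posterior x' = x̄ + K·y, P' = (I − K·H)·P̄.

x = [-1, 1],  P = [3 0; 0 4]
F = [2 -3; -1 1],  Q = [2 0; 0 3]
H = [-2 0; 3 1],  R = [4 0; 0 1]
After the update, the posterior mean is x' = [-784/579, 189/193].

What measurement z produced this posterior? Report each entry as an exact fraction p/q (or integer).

z = [3, -3]

x̄ = F·x = [-5, 2]
P̄ = F·P·Fᵀ + Q = [50 -18; -18 10]
S = H·P̄·Hᵀ + R = [204 -264; -264 353]
K = P̄·Hᵀ·S⁻¹ = [-113/579 44/193; 91/193 44/193]
x' − x̄ = [2111/579, -197/193] = K·y
y = (KᵀK)⁻¹·Kᵀ·(x' − x̄) = [-7, 10]
z = y + H·x̄ = [-7, 10] + [10, -13] = [3, -3]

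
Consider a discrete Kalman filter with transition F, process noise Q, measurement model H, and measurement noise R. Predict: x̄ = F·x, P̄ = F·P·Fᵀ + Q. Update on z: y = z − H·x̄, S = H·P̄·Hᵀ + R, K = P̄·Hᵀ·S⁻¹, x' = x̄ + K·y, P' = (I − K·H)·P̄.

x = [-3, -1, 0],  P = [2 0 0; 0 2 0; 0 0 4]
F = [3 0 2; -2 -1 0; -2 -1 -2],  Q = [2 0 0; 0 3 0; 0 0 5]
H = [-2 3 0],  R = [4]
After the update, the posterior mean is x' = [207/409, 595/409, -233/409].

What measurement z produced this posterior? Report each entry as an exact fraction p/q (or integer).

z = [3]

x̄ = F·x = [-9, 7, 7]
P̄ = F·P·Fᵀ + Q = [36 -12 -28; -12 13 10; -28 10 31]
S = H·P̄·Hᵀ + R = [409]
K = P̄·Hᵀ·S⁻¹ = [-108/409; 63/409; 86/409]
x' − x̄ = [3888/409, -2268/409, -3096/409] = K·y
y = (KᵀK)⁻¹·Kᵀ·(x' − x̄) = [-36]
z = y + H·x̄ = [-36] + [39] = [3]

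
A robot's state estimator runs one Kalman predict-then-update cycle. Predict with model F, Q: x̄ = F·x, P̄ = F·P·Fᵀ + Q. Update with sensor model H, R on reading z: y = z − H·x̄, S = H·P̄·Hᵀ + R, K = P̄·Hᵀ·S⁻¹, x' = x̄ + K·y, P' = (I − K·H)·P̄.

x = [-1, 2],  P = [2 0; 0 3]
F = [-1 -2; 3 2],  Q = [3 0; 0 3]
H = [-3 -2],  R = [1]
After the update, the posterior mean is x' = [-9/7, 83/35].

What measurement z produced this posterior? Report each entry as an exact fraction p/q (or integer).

z = [-1]

x̄ = F·x = [-3, 1]
P̄ = F·P·Fᵀ + Q = [17 -18; -18 33]
S = H·P̄·Hᵀ + R = [70]
K = P̄·Hᵀ·S⁻¹ = [-3/14; -6/35]
x' − x̄ = [12/7, 48/35] = K·y
y = (KᵀK)⁻¹·Kᵀ·(x' − x̄) = [-8]
z = y + H·x̄ = [-8] + [7] = [-1]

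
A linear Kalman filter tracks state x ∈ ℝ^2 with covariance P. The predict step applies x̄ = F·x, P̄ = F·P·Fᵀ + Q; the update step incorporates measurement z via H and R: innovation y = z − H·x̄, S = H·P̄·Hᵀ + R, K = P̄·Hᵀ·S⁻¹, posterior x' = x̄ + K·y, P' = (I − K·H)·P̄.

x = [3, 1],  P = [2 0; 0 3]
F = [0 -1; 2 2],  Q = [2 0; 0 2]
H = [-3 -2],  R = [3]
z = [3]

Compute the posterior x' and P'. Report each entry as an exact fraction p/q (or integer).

x' = [-7/4, 3/2]
P' = [311/64 -231/32; -231/32 183/16]

x̄ = F·x = [-1, 8]
P̄ = F·P·Fᵀ + Q = [5 -6; -6 22]
y = z − H·x̄ = [16]
S = H·P̄·Hᵀ + R = [64]
K = P̄·Hᵀ·S⁻¹ = [-3/64; -13/32]
x' = x̄ + K·y = [-7/4, 3/2]
P' = (I − K·H)·P̄ = [311/64 -231/32; -231/32 183/16]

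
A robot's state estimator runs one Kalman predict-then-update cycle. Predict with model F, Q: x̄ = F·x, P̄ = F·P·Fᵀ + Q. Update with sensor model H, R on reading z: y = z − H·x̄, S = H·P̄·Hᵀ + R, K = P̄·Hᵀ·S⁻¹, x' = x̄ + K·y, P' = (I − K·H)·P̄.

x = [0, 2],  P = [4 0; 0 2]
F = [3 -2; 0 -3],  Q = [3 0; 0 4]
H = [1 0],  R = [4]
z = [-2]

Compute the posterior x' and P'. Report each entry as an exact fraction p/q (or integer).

x̄ = F·x = [-4, -6]
P̄ = F·P·Fᵀ + Q = [47 12; 12 22]
y = z − H·x̄ = [2]
S = H·P̄·Hᵀ + R = [51]
K = P̄·Hᵀ·S⁻¹ = [47/51; 4/17]
x' = x̄ + K·y = [-110/51, -94/17]
P' = (I − K·H)·P̄ = [188/51 16/17; 16/17 326/17]

x' = [-110/51, -94/17]
P' = [188/51 16/17; 16/17 326/17]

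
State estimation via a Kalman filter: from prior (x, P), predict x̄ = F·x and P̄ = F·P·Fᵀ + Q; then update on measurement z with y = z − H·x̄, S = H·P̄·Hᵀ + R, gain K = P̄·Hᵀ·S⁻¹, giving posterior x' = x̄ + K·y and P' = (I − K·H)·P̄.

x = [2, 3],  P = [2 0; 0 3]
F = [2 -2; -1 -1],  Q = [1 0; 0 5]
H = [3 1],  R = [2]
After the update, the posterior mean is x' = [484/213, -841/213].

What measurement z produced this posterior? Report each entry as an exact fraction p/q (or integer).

z = [3]

x̄ = F·x = [-2, -5]
P̄ = F·P·Fᵀ + Q = [21 2; 2 10]
S = H·P̄·Hᵀ + R = [213]
K = P̄·Hᵀ·S⁻¹ = [65/213; 16/213]
x' − x̄ = [910/213, 224/213] = K·y
y = (KᵀK)⁻¹·Kᵀ·(x' − x̄) = [14]
z = y + H·x̄ = [14] + [-11] = [3]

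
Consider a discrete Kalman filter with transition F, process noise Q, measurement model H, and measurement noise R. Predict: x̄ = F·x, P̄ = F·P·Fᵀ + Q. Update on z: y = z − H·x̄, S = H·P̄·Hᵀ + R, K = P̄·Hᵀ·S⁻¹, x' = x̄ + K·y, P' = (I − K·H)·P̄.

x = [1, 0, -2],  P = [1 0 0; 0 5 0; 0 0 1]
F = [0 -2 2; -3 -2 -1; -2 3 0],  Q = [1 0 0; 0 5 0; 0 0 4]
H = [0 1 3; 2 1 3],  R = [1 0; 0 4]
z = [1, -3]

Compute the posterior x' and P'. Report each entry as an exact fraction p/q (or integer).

x̄ = F·x = [-4, -1, -2]
P̄ = F·P·Fᵀ + Q = [25 18 -30; 18 35 -24; -30 -24 53]
y = z − H·x̄ = [8, 12]
S = H·P̄·Hᵀ + R = [369 224; 224 184]
K = P̄·Hᵀ·S⁻¹ = [-208/443 801/1772; -823/2215 7919/17720; 201/443 -513/3544]
x' = x̄ + K·y = [-1033/443, 6159/4430, -95/886]
P' = (I − K·H)·P̄ = [1009/886 1913/1772 -915/1772; 1913/1772 384511/17720 -26073/3544; -915/1772 -26073/3544 9227/3544]

x' = [-1033/443, 6159/4430, -95/886]
P' = [1009/886 1913/1772 -915/1772; 1913/1772 384511/17720 -26073/3544; -915/1772 -26073/3544 9227/3544]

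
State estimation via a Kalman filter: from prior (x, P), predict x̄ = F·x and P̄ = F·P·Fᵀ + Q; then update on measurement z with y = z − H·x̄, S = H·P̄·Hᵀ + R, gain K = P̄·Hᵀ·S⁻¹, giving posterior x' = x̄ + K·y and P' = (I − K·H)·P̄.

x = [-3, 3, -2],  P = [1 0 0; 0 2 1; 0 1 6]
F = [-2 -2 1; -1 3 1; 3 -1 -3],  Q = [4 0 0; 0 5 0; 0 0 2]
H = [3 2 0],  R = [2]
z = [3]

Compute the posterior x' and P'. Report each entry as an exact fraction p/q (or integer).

x̄ = F·x = [-2, 10, -6]
P̄ = F·P·Fᵀ + Q = [18 -3 -15; -3 36 -37; -15 -37 73]
y = z − H·x̄ = [-11]
S = H·P̄·Hᵀ + R = [272]
K = P̄·Hᵀ·S⁻¹ = [3/17; 63/272; -7/16]
x' = x̄ + K·y = [-67/17, 2027/272, -19/16]
P' = (I − K·H)·P̄ = [162/17 -240/17 6; -240/17 5823/272 -151/16; 6 -151/16 335/16]

x' = [-67/17, 2027/272, -19/16]
P' = [162/17 -240/17 6; -240/17 5823/272 -151/16; 6 -151/16 335/16]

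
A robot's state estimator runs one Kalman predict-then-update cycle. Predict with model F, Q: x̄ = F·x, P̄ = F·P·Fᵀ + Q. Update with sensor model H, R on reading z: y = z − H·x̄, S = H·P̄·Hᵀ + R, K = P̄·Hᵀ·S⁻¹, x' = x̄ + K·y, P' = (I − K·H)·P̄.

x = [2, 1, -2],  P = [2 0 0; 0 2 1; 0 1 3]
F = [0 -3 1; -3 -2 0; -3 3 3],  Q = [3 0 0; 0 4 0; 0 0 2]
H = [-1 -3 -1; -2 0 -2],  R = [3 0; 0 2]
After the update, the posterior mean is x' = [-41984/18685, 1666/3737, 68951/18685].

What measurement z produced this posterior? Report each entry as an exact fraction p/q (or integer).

x̄ = F·x = [-5, -8, -9]
P̄ = F·P·Fᵀ + Q = [18 10 -15; 10 30 0; -15 0 83]
S = H·P̄·Hᵀ + R = [404 202; 202 286]
K = P̄·Hᵀ·S⁻¹ = [-4113/37370 21/370; -1228/3737 6/37; 2006/18685 -102/185]
x' − x̄ = [51441/18685, 31562/3737, 237116/18685] = K·y
y = (KᵀK)⁻¹·Kᵀ·(x' − x̄) = [-41, -31]
z = y + H·x̄ = [-41, -31] + [38, 28] = [-3, -3]

z = [-3, -3]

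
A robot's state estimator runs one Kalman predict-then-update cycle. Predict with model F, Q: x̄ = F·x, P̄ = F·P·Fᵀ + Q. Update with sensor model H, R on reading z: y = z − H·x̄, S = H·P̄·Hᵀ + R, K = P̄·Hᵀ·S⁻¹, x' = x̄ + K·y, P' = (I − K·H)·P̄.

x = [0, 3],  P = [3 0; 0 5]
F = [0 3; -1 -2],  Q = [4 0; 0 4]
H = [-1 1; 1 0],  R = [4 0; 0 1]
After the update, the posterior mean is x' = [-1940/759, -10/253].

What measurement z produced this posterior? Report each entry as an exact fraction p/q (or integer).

z = [2, -3]

x̄ = F·x = [9, -6]
P̄ = F·P·Fᵀ + Q = [49 -30; -30 27]
S = H·P̄·Hᵀ + R = [140 -79; -79 50]
K = P̄·Hᵀ·S⁻¹ = [-79/759 619/759; 160/253 101/253]
x' − x̄ = [-8771/759, 1508/253] = K·y
y = (KᵀK)⁻¹·Kᵀ·(x' − x̄) = [17, -12]
z = y + H·x̄ = [17, -12] + [-15, 9] = [2, -3]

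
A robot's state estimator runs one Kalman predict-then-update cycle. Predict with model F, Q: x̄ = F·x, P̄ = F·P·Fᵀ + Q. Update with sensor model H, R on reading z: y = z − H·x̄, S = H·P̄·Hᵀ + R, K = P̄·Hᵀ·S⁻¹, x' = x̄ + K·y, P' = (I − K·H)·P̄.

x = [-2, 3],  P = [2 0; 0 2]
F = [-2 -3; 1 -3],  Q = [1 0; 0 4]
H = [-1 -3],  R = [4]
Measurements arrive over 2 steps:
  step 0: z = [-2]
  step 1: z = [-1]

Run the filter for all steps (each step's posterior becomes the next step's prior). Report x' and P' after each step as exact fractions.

step 0: x' = [1105/331, -201/331], P' = [4176/331 -1300/331; -1300/331 548/331]
step 1: x' = [-470665/127859, 203756/127859], P' = [1724884/127859 -595752/127859; -595752/127859 261752/127859]

step 0: x̄ = F·x = [-5, -11]
step 0: P̄ = F·P·Fᵀ + Q = [27 14; 14 24]
step 0: y = z − H·x̄ = [-40]
step 0: S = H·P̄·Hᵀ + R = [331]
step 0: K = P̄·Hᵀ·S⁻¹ = [-69/331; -86/331]
step 0: x' = x̄ + K·y = [1105/331, -201/331]
step 0: P' = (I − K·H)·P̄ = [4176/331 -1300/331; -1300/331 548/331]
step 1: x̄ = F·x = [-1607/331, 1708/331]
step 1: P̄ = F·P·Fᵀ + Q = [6367/331 -7320/331; -7320/331 18232/331]
step 1: y = z − H·x̄ = [3186/331]
step 1: S = H·P̄·Hᵀ + R = [127859/331]
step 1: K = P̄·Hᵀ·S⁻¹ = [15593/127859; -47376/127859]
step 1: x' = x̄ + K·y = [-470665/127859, 203756/127859]
step 1: P' = (I − K·H)·P̄ = [1724884/127859 -595752/127859; -595752/127859 261752/127859]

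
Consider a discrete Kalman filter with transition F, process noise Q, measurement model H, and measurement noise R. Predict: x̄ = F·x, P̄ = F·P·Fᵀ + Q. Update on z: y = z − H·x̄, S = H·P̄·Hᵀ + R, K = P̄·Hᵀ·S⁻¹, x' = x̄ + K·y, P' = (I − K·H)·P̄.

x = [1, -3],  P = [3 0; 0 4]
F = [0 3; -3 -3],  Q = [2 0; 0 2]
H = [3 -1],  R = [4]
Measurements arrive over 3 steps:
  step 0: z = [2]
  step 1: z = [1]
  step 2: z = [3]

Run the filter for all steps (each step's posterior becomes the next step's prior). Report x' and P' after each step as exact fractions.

step 0: x' = [-131/209, -2293/627], P' = [442/209 1126/209; 1126/209 10826/627]
step 1: x' = [-1507/11291, -15088/11291], P' = [8104/11291 41536/33873; 41536/33873 1491428/304857]
step 2: x' = [153765/278852, -348927/278852], P' = [4944847/6971300 8291767/6971300; 8291767/6971300 32996687/6971300]

step 0: x̄ = F·x = [-9, 6]
step 0: P̄ = F·P·Fᵀ + Q = [38 -36; -36 65]
step 0: y = z − H·x̄ = [35]
step 0: S = H·P̄·Hᵀ + R = [627]
step 0: K = P̄·Hᵀ·S⁻¹ = [50/209; -173/627]
step 0: x' = x̄ + K·y = [-131/209, -2293/627]
step 0: P' = (I − K·H)·P̄ = [442/209 1126/209; 1126/209 10826/627]
step 1: x̄ = F·x = [-2293/209, 2686/209]
step 1: P̄ = F·P·Fᵀ + Q = [32896/209 -42612/209; -42612/209 57142/209]
step 1: y = z − H·x̄ = [9774/209]
step 1: S = H·P̄·Hᵀ + R = [609714/209]
step 1: K = P̄·Hᵀ·S⁻¹ = [7850/33873; -92489/304857]
step 1: x' = x̄ + K·y = [-1507/11291, -15088/11291]
step 1: P' = (I − K·H)·P̄ = [8104/11291 41536/33873; 41536/33873 1491428/304857]
step 2: x̄ = F·x = [-45264/11291, 49785/11291]
step 2: P̄ = F·P·Fᵀ + Q = [1559174/33873 -1865252/33873; -1865252/33873 2525630/33873]
step 2: y = z − H·x̄ = [31350/1613]
step 2: S = H·P̄·Hᵀ + R = [3983600/4839]
step 2: K = P̄·Hᵀ·S⁻¹ = [467341/1991800; -580099/1991800]
step 2: x' = x̄ + K·y = [153765/278852, -348927/278852]
step 2: P' = (I − K·H)·P̄ = [4944847/6971300 8291767/6971300; 8291767/6971300 32996687/6971300]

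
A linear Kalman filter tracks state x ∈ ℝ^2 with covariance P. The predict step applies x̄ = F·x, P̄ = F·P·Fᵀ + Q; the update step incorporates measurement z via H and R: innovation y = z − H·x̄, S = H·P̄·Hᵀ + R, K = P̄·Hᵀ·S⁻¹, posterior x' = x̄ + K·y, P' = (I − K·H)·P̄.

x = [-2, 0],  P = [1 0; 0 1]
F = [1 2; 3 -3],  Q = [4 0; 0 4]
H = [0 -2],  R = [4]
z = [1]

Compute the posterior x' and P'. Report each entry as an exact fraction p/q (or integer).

x' = [-125/46, -17/23]
P' = [198/23 -3/23; -3/23 22/23]

x̄ = F·x = [-2, -6]
P̄ = F·P·Fᵀ + Q = [9 -3; -3 22]
y = z − H·x̄ = [-11]
S = H·P̄·Hᵀ + R = [92]
K = P̄·Hᵀ·S⁻¹ = [3/46; -11/23]
x' = x̄ + K·y = [-125/46, -17/23]
P' = (I − K·H)·P̄ = [198/23 -3/23; -3/23 22/23]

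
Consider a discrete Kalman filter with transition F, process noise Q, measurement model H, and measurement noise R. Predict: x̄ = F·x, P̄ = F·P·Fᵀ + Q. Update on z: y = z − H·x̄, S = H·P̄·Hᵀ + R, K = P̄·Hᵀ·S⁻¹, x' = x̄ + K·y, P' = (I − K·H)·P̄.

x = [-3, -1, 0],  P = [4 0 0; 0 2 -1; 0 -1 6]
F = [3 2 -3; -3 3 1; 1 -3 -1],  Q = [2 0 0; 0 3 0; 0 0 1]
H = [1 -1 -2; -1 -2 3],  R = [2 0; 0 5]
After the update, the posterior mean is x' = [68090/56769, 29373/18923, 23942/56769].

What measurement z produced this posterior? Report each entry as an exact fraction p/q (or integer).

x̄ = F·x = [-11, 6, 0]
P̄ = F·P·Fᵀ + Q = [112 -35 11; -35 57 -30; 11 -30 23]
S = H·P̄·Hᵀ + R = [169 -76; -76 706]
K = P̄·Hᵀ·S⁻¹ = [43783/56769 7979/113538; -5906/18923 -10331/37846; 2719/56769 9781/56769]
x' − x̄ = [692549/56769, -84165/18923, 23942/56769] = K·y
y = (KᵀK)⁻¹·Kᵀ·(x' − x̄) = [16, -2]
z = y + H·x̄ = [16, -2] + [-17, -1] = [-1, -3]

z = [-1, -3]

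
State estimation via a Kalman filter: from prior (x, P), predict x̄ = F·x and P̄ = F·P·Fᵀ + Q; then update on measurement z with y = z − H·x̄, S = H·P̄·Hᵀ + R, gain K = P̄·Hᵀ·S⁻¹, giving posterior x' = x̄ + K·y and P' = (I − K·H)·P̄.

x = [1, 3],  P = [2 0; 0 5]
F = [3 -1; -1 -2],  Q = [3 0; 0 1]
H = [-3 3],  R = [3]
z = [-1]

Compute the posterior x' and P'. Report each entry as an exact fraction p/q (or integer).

x̄ = F·x = [0, -7]
P̄ = F·P·Fᵀ + Q = [26 4; 4 23]
y = z − H·x̄ = [20]
S = H·P̄·Hᵀ + R = [372]
K = P̄·Hᵀ·S⁻¹ = [-11/62; 19/124]
x' = x̄ + K·y = [-110/31, -122/31]
P' = (I − K·H)·P̄ = [443/31 875/62; 875/62 1769/124]

x' = [-110/31, -122/31]
P' = [443/31 875/62; 875/62 1769/124]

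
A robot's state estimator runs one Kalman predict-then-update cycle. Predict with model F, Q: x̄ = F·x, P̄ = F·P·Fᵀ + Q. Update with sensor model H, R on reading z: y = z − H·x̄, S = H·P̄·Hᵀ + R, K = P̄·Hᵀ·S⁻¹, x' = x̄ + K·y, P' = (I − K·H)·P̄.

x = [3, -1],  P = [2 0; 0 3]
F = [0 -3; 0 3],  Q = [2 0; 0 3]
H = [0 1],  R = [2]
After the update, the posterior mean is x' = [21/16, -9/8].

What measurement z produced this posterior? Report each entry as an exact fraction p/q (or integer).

x̄ = F·x = [3, -3]
P̄ = F·P·Fᵀ + Q = [29 -27; -27 30]
S = H·P̄·Hᵀ + R = [32]
K = P̄·Hᵀ·S⁻¹ = [-27/32; 15/16]
x' − x̄ = [-27/16, 15/8] = K·y
y = (KᵀK)⁻¹·Kᵀ·(x' − x̄) = [2]
z = y + H·x̄ = [2] + [-3] = [-1]

z = [-1]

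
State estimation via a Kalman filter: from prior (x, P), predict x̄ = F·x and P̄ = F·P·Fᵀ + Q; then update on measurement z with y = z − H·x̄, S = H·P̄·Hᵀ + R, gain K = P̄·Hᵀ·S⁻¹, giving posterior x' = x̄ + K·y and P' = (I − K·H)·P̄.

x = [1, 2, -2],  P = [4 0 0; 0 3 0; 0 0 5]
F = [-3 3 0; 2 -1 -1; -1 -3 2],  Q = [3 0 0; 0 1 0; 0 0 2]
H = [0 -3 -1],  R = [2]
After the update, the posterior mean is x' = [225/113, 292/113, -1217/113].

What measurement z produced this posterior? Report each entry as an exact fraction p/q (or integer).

z = [3]

x̄ = F·x = [3, 2, -11]
P̄ = F·P·Fᵀ + Q = [66 -33 -15; -33 25 -9; -15 -9 53]
S = H·P̄·Hᵀ + R = [226]
K = P̄·Hᵀ·S⁻¹ = [57/113; -33/113; -13/113]
x' − x̄ = [-114/113, 66/113, 26/113] = K·y
y = (KᵀK)⁻¹·Kᵀ·(x' − x̄) = [-2]
z = y + H·x̄ = [-2] + [5] = [3]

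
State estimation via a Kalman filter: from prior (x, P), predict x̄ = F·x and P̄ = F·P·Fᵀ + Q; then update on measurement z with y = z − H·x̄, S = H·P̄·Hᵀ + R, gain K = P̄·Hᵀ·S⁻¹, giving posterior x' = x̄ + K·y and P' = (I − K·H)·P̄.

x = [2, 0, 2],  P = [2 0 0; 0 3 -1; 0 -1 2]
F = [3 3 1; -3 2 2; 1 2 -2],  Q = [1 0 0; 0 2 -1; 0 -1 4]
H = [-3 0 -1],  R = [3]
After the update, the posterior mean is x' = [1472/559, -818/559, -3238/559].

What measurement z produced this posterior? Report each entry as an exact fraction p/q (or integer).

z = [-2]

x̄ = F·x = [8, -2, -2]
P̄ = F·P·Fᵀ + Q = [42 -4 24; -4 32 -3; 24 -3 34]
S = H·P̄·Hᵀ + R = [559]
K = P̄·Hᵀ·S⁻¹ = [-150/559; 15/559; -106/559]
x' − x̄ = [-3000/559, 300/559, -2120/559] = K·y
y = (KᵀK)⁻¹·Kᵀ·(x' − x̄) = [20]
z = y + H·x̄ = [20] + [-22] = [-2]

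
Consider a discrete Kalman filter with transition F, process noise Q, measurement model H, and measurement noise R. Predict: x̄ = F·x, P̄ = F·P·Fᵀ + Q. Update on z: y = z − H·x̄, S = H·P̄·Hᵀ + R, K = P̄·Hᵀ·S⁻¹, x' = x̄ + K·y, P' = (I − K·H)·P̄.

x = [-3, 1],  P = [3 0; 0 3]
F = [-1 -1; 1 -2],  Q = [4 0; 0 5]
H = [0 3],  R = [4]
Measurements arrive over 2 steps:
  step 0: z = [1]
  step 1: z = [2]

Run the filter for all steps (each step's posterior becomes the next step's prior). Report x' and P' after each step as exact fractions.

step 0: x̄ = F·x = [2, -5]
step 0: P̄ = F·P·Fᵀ + Q = [10 3; 3 20]
step 0: y = z − H·x̄ = [16]
step 0: S = H·P̄·Hᵀ + R = [184]
step 0: K = P̄·Hᵀ·S⁻¹ = [9/184; 15/46]
step 0: x' = x̄ + K·y = [64/23, 5/23]
step 0: P' = (I − K·H)·P̄ = [1759/184 3/46; 3/46 10/23]
step 1: x̄ = F·x = [-3, 54/23]
step 1: P̄ = F·P·Fᵀ + Q = [113/8 -69/8; -69/8 2951/184]
step 1: y = z − H·x̄ = [-116/23]
step 1: S = H·P̄·Hᵀ + R = [27295/184]
step 1: K = P̄·Hᵀ·S⁻¹ = [-4761/27295; 8853/27295]
step 1: x' = x̄ + K·y = [-57873/27295, 19434/27295]
step 1: P' = (I − K·H)·P̄ = [262351/27295 -6348/27295; -6348/27295 11804/27295]

step 0: x' = [64/23, 5/23], P' = [1759/184 3/46; 3/46 10/23]
step 1: x' = [-57873/27295, 19434/27295], P' = [262351/27295 -6348/27295; -6348/27295 11804/27295]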